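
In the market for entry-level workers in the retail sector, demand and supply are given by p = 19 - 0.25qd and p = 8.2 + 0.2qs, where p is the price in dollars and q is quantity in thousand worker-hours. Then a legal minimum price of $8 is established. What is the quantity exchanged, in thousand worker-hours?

Rearranging demand gives qd = 76 - 4p; rearranging supply gives qs = 5p - 41. Equilibrium: 76 - 4p = 5p - 41, so 117 = 9p and p* = 13, q* = 24.
The floor of 8 is below the equilibrium price 13, so it is not binding; the market clears at p* = 13, q* = 24.

24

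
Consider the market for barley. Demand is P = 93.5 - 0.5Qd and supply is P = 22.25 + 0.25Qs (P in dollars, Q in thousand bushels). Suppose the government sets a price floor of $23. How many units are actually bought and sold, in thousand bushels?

95

Rearranging demand gives Qd = 187 - 2P; rearranging supply gives Qs = 4P - 89. In a free market, 187 - 2P = 4P - 89 gives the equilibrium P* = 46, Q* = 95.
The floor of 23 is below the equilibrium price 46, so it is not binding; the market clears at P* = 46, Q* = 95.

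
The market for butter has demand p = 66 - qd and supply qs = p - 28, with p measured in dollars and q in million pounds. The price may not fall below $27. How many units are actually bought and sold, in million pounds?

Rearranging demand gives qd = 66 - p. Equilibrium: 66 - p = p - 28, so 94 = 2p and p* = 47, q* = 19.
Since 27 is below p* = 47, the floor does not bind and the free-market outcome prevails.

19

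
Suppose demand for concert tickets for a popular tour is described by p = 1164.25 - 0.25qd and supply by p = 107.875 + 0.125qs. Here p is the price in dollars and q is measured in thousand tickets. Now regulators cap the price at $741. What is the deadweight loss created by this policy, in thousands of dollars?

0

Rearranging demand gives qd = 4657 - 4p; rearranging supply gives qs = 8p - 863. In a free market, 4657 - 4p = 8p - 863 gives the equilibrium p* = 460, q* = 2817.
The ceiling of 741 is above the equilibrium price 460, so it is not binding; the market clears at p* = 460, q* = 2817.
Since the control does not bind, no trades are prevented and deadweight loss is zero.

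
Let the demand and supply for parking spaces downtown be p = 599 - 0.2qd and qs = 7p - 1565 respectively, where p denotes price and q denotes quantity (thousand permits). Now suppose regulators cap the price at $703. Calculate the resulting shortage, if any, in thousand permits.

0

Rearranging demand gives qd = 2995 - 5p. Equilibrium: 2995 - 5p = 7p - 1565, so 4560 = 12p and p* = 380, q* = 1095.
The ceiling of 703 is above the equilibrium price 380, so it is not binding; the market clears at p* = 380, q* = 1095.
Since the control does not bind, there is no shortage.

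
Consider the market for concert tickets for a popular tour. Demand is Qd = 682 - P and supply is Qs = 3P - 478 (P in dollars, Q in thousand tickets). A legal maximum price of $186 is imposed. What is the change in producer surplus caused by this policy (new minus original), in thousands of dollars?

Equilibrium: 682 - P = 3P - 478, so 1160 = 4P and P* = 290, Q* = 392.
Because the ceiling (186) lies below the market-clearing price, it is binding.
At P = 186: Qd = 682 - 186 = 496 and Qs = 3·186 - 478 = 80.
Producer surplus without the control is ½ · (290 - 478/3) · 392 = 76832/3.
With the ceiling, producers sell 80 units at 186, so PS = ½ · (186 - 478/3) · 80 = 3200/3.
Change in producer surplus = 3200/3 - 76832/3 = -24544.

-24544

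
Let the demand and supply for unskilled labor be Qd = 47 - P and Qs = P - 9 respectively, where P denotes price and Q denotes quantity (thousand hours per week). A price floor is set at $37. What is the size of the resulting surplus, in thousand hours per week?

Without the control the market clears where 47 - P = P - 9, i.e. P* = 28 and Q* = 19.
Because the floor (37) lies above the market-clearing price, it is binding.
At P = 37: Qd = 47 - 37 = 10 and Qs = 37 - 9 = 28.
Surplus = Qs - Qd = 28 - 10 = 18.

18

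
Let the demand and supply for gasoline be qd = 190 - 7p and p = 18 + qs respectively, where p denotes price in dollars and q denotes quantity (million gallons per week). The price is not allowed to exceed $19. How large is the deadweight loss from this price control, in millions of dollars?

Rearranging supply gives qs = p - 18. Without the control the market clears where 190 - 7p = p - 18, i.e. p* = 26 and q* = 8.
Because the ceiling (19) lies below the market-clearing price, it is binding.
At p = 19: qd = 190 - 7·19 = 57 and qs = 19 - 18 = 1.
Quantity traded falls to 1. At q = 1 the demand price is (190 - 1)/7 = 27 and the supply price is 18 + 1 = 19.
Deadweight loss = ½ · (27 - 19) · (8 - 1) = ½ · 8 · 7 = 28.

28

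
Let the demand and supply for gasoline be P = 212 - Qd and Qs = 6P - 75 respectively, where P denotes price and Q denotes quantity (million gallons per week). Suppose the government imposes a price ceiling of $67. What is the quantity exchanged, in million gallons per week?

171

Rearranging demand gives Qd = 212 - P. In a free market, 212 - P = 6P - 75 gives the equilibrium P* = 41, Q* = 171.
The ceiling of 67 is above the equilibrium price 41, so it is not binding; the market clears at P* = 41, Q* = 171.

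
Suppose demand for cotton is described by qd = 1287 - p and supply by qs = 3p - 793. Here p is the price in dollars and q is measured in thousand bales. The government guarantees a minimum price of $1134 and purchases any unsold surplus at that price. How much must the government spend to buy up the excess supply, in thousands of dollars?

Without the control the market clears where 1287 - p = 3p - 793, i.e. p* = 520 and q* = 767.
Because the floor (1134) lies above the market-clearing price, it is binding.
At p = 1134: qd = 1287 - 1134 = 153 and qs = 3·1134 - 793 = 2609.
Surplus = qs - qd = 2456.
Government expenditure = surplus × support price = 2456 × 1134 = 2785104.

2785104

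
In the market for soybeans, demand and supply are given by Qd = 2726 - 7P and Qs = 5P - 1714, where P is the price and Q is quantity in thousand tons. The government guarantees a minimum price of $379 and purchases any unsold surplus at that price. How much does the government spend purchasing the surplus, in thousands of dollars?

Without the control the market clears where 2726 - 7P = 5P - 1714, i.e. P* = 370 and Q* = 136.
Because the floor (379) lies above the market-clearing price, it is binding.
At P = 379: Qd = 2726 - 7·379 = 73 and Qs = 5·379 - 1714 = 181.
Surplus = Qs - Qd = 108.
Government expenditure = surplus × support price = 108 × 379 = 40932.

40932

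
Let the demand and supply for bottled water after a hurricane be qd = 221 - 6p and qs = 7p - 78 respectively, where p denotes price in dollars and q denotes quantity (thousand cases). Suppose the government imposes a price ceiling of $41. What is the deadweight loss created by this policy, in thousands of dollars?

In a free market, 221 - 6p = 7p - 78 gives the equilibrium p* = 23, q* = 83.
The ceiling of 41 is above the equilibrium price 23, so it is not binding; the market clears at p* = 23, q* = 83.
Since the control does not bind, no trades are prevented and deadweight loss is zero.

0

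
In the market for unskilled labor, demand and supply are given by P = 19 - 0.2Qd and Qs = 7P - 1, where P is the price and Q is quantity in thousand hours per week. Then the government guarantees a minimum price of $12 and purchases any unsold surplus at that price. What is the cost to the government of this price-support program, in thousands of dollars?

Rearranging demand gives Qd = 95 - 5P. Equilibrium: 95 - 5P = 7P - 1, so 96 = 12P and P* = 8, Q* = 55.
The floor of 12 is above the equilibrium price 8, so it binds.
At P = 12: Qd = 95 - 5·12 = 35 and Qs = 7·12 - 1 = 83.
Surplus = Qs - Qd = 48.
Government expenditure = surplus × support price = 48 × 12 = 576.

576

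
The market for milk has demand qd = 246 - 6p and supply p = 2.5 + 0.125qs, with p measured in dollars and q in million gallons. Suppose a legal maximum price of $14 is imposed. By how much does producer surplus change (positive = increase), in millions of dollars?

Rearranging supply gives qs = 8p - 20. Equilibrium: 246 - 6p = 8p - 20, so 266 = 14p and p* = 19, q* = 132.
The ceiling of 14 is below the equilibrium price 19, so it binds.
At p = 14: qd = 246 - 6·14 = 162 and qs = 8·14 - 20 = 92.
Producer surplus without the control is ½ · (19 - 2.5) · 132 = 1089.
With the ceiling, producers sell 92 units at 14, so PS = ½ · (14 - 2.5) · 92 = 529.
Change in producer surplus = 529 - 1089 = -560.

-560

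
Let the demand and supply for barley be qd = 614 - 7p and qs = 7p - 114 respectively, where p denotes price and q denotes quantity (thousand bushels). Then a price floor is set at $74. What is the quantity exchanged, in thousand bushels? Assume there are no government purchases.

In a free market, 614 - 7p = 7p - 114 gives the equilibrium p* = 52, q* = 250.
The floor of 74 is above the equilibrium price 52, so it binds.
At p = 74: qd = 614 - 7·74 = 96 and qs = 7·74 - 114 = 404.
The quantity actually transacted is the short side, demand: 96.

96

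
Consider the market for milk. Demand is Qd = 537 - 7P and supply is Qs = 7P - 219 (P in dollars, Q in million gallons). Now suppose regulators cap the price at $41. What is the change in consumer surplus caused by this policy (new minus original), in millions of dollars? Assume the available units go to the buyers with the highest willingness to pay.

Equilibrium: 537 - 7P = 7P - 219, so 756 = 14P and P* = 54, Q* = 159.
The ceiling of 41 is below the equilibrium price 54, so it binds.
At P = 41: Qd = 537 - 7·41 = 250 and Qs = 7·41 - 219 = 68.
Consumer surplus without the control is ½ · (537/7 - 54) · 159 = 25281/14.
With the ceiling, 68 units are sold at 41 (assume they go to the highest-value buyers). The demand price at Q = 68 is 67, so CS = ½ · [(537/7 - 41) + (67 - 41)] · 68 = 14688/7.
Change in consumer surplus = 14688/7 - 25281/14 = 292.5.

292.5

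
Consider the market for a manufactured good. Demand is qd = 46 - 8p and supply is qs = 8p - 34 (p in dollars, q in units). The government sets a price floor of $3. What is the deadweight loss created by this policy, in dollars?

0

Without the control the market clears where 46 - 8p = 8p - 34, i.e. p* = 5 and q* = 6.
The floor of 3 is below the equilibrium price 5, so it is not binding; the market clears at p* = 5, q* = 6.
Since the control does not bind, no trades are prevented and deadweight loss is zero.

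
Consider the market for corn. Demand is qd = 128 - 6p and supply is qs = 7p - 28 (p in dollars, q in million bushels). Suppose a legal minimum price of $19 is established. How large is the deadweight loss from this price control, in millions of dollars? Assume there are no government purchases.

273

Setting quantity demanded equal to quantity supplied, 128 - 6p = 7p - 28, gives p* = 12 and q* = 56.
Because the floor (19) lies above the market-clearing price, it is binding.
At p = 19: qd = 128 - 6·19 = 14 and qs = 7·19 - 28 = 105.
Quantity traded falls to 14. At q = 14 the demand price is (128 - 14)/6 = 19 and the supply price is (28 + 14)/7 = 6.
Deadweight loss = ½ · (19 - 6) · (56 - 14) = ½ · 13 · 42 = 273.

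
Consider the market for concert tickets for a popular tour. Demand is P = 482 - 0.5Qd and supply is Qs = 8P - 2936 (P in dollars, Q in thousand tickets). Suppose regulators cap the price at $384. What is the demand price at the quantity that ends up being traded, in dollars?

Rearranging demand gives Qd = 964 - 2P. Equilibrium: 964 - 2P = 8P - 2936, so 3900 = 10P and P* = 390, Q* = 184.
Because the ceiling (384) lies below the market-clearing price, it is binding.
At P = 384: Qd = 964 - 2·384 = 196 and Qs = 8·384 - 2936 = 136.
Only 136 units reach the market. On the demand curve, the marginal buyer's willingness to pay at Q = 136 is (964 - 136)/2 = 414.

414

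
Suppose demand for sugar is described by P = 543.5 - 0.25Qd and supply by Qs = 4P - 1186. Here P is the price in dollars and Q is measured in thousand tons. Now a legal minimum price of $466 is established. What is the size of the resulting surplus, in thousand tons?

Rearranging demand gives Qd = 2174 - 4P. Without the control the market clears where 2174 - 4P = 4P - 1186, i.e. P* = 420 and Q* = 494.
Because the floor (466) lies above the market-clearing price, it is binding.
At P = 466: Qd = 2174 - 4·466 = 310 and Qs = 4·466 - 1186 = 678.
Surplus = Qs - Qd = 678 - 310 = 368.

368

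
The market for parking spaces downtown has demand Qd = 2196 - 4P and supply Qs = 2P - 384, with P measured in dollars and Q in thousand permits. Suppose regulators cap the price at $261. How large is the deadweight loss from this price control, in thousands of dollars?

42841.5

Equilibrium: 2196 - 4P = 2P - 384, so 2580 = 6P and P* = 430, Q* = 476.
Since 261 < 430, the ceiling is binding.
At P = 261: Qd = 2196 - 4·261 = 1152 and Qs = 2·261 - 384 = 138.
Quantity traded falls to 138. At Q = 138 the demand price is (2196 - 138)/4 = 514.5 and the supply price is (384 + 138)/2 = 261.
Deadweight loss = ½ · (514.5 - 261) · (476 - 138) = ½ · 253.5 · 338 = 42841.5.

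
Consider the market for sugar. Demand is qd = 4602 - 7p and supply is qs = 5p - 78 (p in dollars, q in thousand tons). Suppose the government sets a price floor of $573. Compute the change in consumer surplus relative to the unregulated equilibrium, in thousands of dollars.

Setting quantity demanded equal to quantity supplied, 4602 - 7p = 5p - 78, gives p* = 390 and q* = 1872.
Since 573 > 390, the floor is binding.
At p = 573: qd = 4602 - 7·573 = 591 and qs = 5·573 - 78 = 2787.
Consumer surplus without the control is ½ · (4602/7 - 390) · 1872 = 1752192/7.
With the floor, consumers buy 591 units at 573, so CS = ½ · (4602/7 - 573) · 591 = 349281/14.
Change in consumer surplus = 349281/14 - 1752192/7 = -225364.5.

-225364.5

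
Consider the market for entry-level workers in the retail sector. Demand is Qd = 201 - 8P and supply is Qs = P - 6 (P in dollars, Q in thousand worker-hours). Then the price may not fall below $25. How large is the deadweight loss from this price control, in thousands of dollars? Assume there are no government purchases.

144

Equilibrium: 201 - 8P = P - 6, so 207 = 9P and P* = 23, Q* = 17.
The floor of 25 is above the equilibrium price 23, so it binds.
At P = 25: Qd = 201 - 8·25 = 1 and Qs = 25 - 6 = 19.
Quantity traded falls to 1. At Q = 1 the demand price is (201 - 1)/8 = 25 and the supply price is 6 + 1 = 7.
Deadweight loss = ½ · (25 - 7) · (17 - 1) = ½ · 18 · 16 = 144.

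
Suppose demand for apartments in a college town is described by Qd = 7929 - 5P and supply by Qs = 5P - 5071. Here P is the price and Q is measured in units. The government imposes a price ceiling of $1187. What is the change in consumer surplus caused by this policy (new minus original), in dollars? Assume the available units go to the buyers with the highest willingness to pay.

Without the control the market clears where 7929 - 5P = 5P - 5071, i.e. P* = 1300 and Q* = 1429.
Since 1187 < 1300, the ceiling is binding.
At P = 1187: Qd = 7929 - 5·1187 = 1994 and Qs = 5·1187 - 5071 = 864.
Consumer surplus without the control is ½ · (1585.8 - 1300) · 1429 = 204204.1.
With the ceiling, 864 units are sold at 1187 (assume they go to the highest-value buyers). The demand price at Q = 864 is 1413, so CS = ½ · [(1585.8 - 1187) + (1413 - 1187)] · 864 = 269913.6.
Change in consumer surplus = 269913.6 - 204204.1 = 65709.5.

65709.5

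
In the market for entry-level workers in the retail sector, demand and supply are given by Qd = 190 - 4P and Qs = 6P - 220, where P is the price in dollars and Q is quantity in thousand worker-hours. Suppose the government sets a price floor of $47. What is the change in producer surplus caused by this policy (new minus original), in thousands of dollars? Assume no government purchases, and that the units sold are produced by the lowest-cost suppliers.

Equilibrium: 190 - 4P = 6P - 220, so 410 = 10P and P* = 41, Q* = 26.
The floor of 47 is above the equilibrium price 41, so it binds.
At P = 47: Qd = 190 - 4·47 = 2 and Qs = 6·47 - 220 = 62.
Producer surplus without the control is ½ · (41 - 110/3) · 26 = 169/3.
With the floor, 2 units are sold at 47. The supply price at Q = 2 is 37, so PS = ½ · [(47 - 110/3) + (47 - 37)] · 2 = 61/3.
Change in producer surplus = 61/3 - 169/3 = -36.

-36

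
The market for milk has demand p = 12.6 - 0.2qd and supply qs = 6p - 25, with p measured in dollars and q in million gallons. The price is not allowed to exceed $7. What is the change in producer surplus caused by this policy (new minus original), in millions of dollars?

Rearranging demand gives qd = 63 - 5p. Without the control the market clears where 63 - 5p = 6p - 25, i.e. p* = 8 and q* = 23.
Because the ceiling (7) lies below the market-clearing price, it is binding.
At p = 7: qd = 63 - 5·7 = 28 and qs = 6·7 - 25 = 17.
Producer surplus without the control is ½ · (8 - 25/6) · 23 = 529/12.
With the ceiling, producers sell 17 units at 7, so PS = ½ · (7 - 25/6) · 17 = 289/12.
Change in producer surplus = 289/12 - 529/12 = -20.

-20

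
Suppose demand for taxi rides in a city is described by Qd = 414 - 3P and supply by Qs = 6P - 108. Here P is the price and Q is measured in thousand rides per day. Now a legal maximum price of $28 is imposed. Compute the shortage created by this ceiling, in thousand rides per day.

In a free market, 414 - 3P = 6P - 108 gives the equilibrium P* = 58, Q* = 240.
Because the ceiling (28) lies below the market-clearing price, it is binding.
At P = 28: Qd = 414 - 3·28 = 330 and Qs = 6·28 - 108 = 60.
Shortage = Qd - Qs = 330 - 60 = 270.

270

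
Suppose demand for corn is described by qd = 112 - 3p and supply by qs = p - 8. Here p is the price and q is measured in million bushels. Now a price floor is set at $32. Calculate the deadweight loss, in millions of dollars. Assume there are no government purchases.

24

In a free market, 112 - 3p = p - 8 gives the equilibrium p* = 30, q* = 22.
The floor of 32 is above the equilibrium price 30, so it binds.
At p = 32: qd = 112 - 3·32 = 16 and qs = 32 - 8 = 24.
Quantity traded falls to 16. At q = 16 the demand price is (112 - 16)/3 = 32 and the supply price is 8 + 16 = 24.
Deadweight loss = ½ · (32 - 24) · (22 - 16) = ½ · 8 · 6 = 24.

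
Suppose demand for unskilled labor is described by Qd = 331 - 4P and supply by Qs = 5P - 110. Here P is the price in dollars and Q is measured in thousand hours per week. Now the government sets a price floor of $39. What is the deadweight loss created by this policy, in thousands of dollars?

0

In a free market, 331 - 4P = 5P - 110 gives the equilibrium P* = 49, Q* = 135.
Since 39 is below P* = 49, the floor does not bind and the free-market outcome prevails.
Since the control does not bind, no trades are prevented and deadweight loss is zero.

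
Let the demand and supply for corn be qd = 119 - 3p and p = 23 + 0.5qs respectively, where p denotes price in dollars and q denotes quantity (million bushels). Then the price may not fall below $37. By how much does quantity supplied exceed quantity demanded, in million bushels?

20

Rearranging supply gives qs = 2p - 46. Setting quantity demanded equal to quantity supplied, 119 - 3p = 2p - 46, gives p* = 33 and q* = 20.
Because the floor (37) lies above the market-clearing price, it is binding.
At p = 37: qd = 119 - 3·37 = 8 and qs = 2·37 - 46 = 28.
Surplus = qs - qd = 28 - 8 = 20.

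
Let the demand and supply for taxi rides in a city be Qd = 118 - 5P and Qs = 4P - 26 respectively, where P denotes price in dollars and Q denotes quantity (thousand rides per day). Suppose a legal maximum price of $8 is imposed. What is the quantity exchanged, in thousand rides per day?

In a free market, 118 - 5P = 4P - 26 gives the equilibrium P* = 16, Q* = 38.
The ceiling of 8 is below the equilibrium price 16, so it binds.
At P = 8: Qd = 118 - 5·8 = 78 and Qs = 4·8 - 26 = 6.
The quantity actually transacted is the short side, supply: 6.

6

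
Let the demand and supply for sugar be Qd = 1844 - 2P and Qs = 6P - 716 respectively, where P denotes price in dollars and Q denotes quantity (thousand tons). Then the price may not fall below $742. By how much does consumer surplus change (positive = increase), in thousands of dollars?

-330004

Equilibrium: 1844 - 2P = 6P - 716, so 2560 = 8P and P* = 320, Q* = 1204.
Because the floor (742) lies above the market-clearing price, it is binding.
At P = 742: Qd = 1844 - 2·742 = 360 and Qs = 6·742 - 716 = 3736.
Consumer surplus without the control is ½ · (922 - 320) · 1204 = 362404.
With the floor, consumers buy 360 units at 742, so CS = ½ · (922 - 742) · 360 = 32400.
Change in consumer surplus = 32400 - 362404 = -330004.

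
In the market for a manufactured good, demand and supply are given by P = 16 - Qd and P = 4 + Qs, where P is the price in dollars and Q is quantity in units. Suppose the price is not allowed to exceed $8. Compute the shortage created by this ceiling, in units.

Rearranging demand gives Qd = 16 - P; rearranging supply gives Qs = P - 4. Setting quantity demanded equal to quantity supplied, 16 - P = P - 4, gives P* = 10 and Q* = 6.
Because the ceiling (8) lies below the market-clearing price, it is binding.
At P = 8: Qd = 16 - 8 = 8 and Qs = 8 - 4 = 4.
Shortage = Qd - Qs = 8 - 4 = 4.

4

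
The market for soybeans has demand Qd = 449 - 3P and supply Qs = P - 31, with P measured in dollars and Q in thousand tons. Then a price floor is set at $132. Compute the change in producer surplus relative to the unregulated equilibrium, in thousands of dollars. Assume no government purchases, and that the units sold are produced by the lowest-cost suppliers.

-12

In a free market, 449 - 3P = P - 31 gives the equilibrium P* = 120, Q* = 89.
Since 132 > 120, the floor is binding.
At P = 132: Qd = 449 - 3·132 = 53 and Qs = 132 - 31 = 101.
Producer surplus without the control is ½ · (120 - 31) · 89 = 3960.5.
With the floor, 53 units are sold at 132. The supply price at Q = 53 is 84, so PS = ½ · [(132 - 31) + (132 - 84)] · 53 = 3948.5.
Change in producer surplus = 3948.5 - 3960.5 = -12.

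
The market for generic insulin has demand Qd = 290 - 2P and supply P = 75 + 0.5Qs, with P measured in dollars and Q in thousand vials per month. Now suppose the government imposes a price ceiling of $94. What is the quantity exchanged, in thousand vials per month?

Rearranging supply gives Qs = 2P - 150. Without the control the market clears where 290 - 2P = 2P - 150, i.e. P* = 110 and Q* = 70.
Because the ceiling (94) lies below the market-clearing price, it is binding.
At P = 94: Qd = 290 - 2·94 = 102 and Qs = 2·94 - 150 = 38.
The quantity actually transacted is the short side, supply: 38.

38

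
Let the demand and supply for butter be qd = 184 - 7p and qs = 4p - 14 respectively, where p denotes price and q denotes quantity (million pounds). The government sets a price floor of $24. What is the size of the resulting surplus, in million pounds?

In a free market, 184 - 7p = 4p - 14 gives the equilibrium p* = 18, q* = 58.
Since 24 > 18, the floor is binding.
At p = 24: qd = 184 - 7·24 = 16 and qs = 4·24 - 14 = 82.
Surplus = qs - qd = 82 - 16 = 66.

66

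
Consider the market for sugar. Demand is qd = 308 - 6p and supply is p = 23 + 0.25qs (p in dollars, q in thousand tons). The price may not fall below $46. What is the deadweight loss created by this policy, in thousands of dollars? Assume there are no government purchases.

Rearranging supply gives qs = 4p - 92. Setting quantity demanded equal to quantity supplied, 308 - 6p = 4p - 92, gives p* = 40 and q* = 68.
The floor of 46 is above the equilibrium price 40, so it binds.
At p = 46: qd = 308 - 6·46 = 32 and qs = 4·46 - 92 = 92.
Quantity traded falls to 32. At q = 32 the demand price is (308 - 32)/6 = 46 and the supply price is (92 + 32)/4 = 31.
Deadweight loss = ½ · (46 - 31) · (68 - 32) = ½ · 15 · 36 = 270.

270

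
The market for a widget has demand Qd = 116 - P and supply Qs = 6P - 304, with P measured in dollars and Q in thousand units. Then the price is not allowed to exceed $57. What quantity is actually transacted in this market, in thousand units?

38

Setting quantity demanded equal to quantity supplied, 116 - P = 6P - 304, gives P* = 60 and Q* = 56.
The ceiling of 57 is below the equilibrium price 60, so it binds.
At P = 57: Qd = 116 - 57 = 59 and Qs = 6·57 - 304 = 38.
The quantity actually transacted is the short side, supply: 38.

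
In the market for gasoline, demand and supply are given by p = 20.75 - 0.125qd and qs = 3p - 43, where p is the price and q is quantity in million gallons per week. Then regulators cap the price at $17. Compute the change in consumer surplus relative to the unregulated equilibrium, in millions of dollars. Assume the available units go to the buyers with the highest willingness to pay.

Rearranging demand gives qd = 166 - 8p. In a free market, 166 - 8p = 3p - 43 gives the equilibrium p* = 19, q* = 14.
Since 17 < 19, the ceiling is binding.
At p = 17: qd = 166 - 8·17 = 30 and qs = 3·17 - 43 = 8.
Consumer surplus without the control is ½ · (20.75 - 19) · 14 = 12.25.
With the ceiling, 8 units are sold at 17 (assume they go to the highest-value buyers). The demand price at q = 8 is 19.75, so CS = ½ · [(20.75 - 17) + (19.75 - 17)] · 8 = 26.
Change in consumer surplus = 26 - 12.25 = 13.75.

13.75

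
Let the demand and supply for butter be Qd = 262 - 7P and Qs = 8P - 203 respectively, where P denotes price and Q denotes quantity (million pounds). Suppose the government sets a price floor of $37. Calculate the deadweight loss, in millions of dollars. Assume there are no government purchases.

Without the control the market clears where 262 - 7P = 8P - 203, i.e. P* = 31 and Q* = 45.
Because the floor (37) lies above the market-clearing price, it is binding.
At P = 37: Qd = 262 - 7·37 = 3 and Qs = 8·37 - 203 = 93.
Quantity traded falls to 3. At Q = 3 the demand price is (262 - 3)/7 = 37 and the supply price is (203 + 3)/8 = 25.75.
Deadweight loss = ½ · (37 - 25.75) · (45 - 3) = ½ · 11.25 · 42 = 236.25.

236.25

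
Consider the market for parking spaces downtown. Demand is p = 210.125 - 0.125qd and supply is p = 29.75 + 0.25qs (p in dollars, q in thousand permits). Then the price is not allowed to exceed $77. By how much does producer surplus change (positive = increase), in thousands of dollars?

Rearranging demand gives qd = 1681 - 8p; rearranging supply gives qs = 4p - 119. In a free market, 1681 - 8p = 4p - 119 gives the equilibrium p* = 150, q* = 481.
Because the ceiling (77) lies below the market-clearing price, it is binding.
At p = 77: qd = 1681 - 8·77 = 1065 and qs = 4·77 - 119 = 189.
Producer surplus without the control is ½ · (150 - 29.75) · 481 = 28920.125.
With the ceiling, producers sell 189 units at 77, so PS = ½ · (77 - 29.75) · 189 = 4465.125.
Change in producer surplus = 4465.125 - 28920.125 = -24455.

-24455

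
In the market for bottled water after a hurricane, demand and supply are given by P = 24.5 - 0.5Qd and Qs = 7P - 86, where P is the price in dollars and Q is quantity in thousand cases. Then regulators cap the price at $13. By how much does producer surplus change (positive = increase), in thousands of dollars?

Rearranging demand gives Qd = 49 - 2P. In a free market, 49 - 2P = 7P - 86 gives the equilibrium P* = 15, Q* = 19.
Because the ceiling (13) lies below the market-clearing price, it is binding.
At P = 13: Qd = 49 - 2·13 = 23 and Qs = 7·13 - 86 = 5.
Producer surplus without the control is ½ · (15 - 86/7) · 19 = 361/14.
With the ceiling, producers sell 5 units at 13, so PS = ½ · (13 - 86/7) · 5 = 25/14.
Change in producer surplus = 25/14 - 361/14 = -24.

-24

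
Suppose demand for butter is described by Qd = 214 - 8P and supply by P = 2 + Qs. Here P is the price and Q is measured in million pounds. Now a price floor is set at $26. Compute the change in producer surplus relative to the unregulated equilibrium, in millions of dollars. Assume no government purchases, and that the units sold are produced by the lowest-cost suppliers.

Rearranging supply gives Qs = P - 2. Without the control the market clears where 214 - 8P = P - 2, i.e. P* = 24 and Q* = 22.
Because the floor (26) lies above the market-clearing price, it is binding.
At P = 26: Qd = 214 - 8·26 = 6 and Qs = 26 - 2 = 24.
Producer surplus without the control is ½ · (24 - 2) · 22 = 242.
With the floor, 6 units are sold at 26. The supply price at Q = 6 is 8, so PS = ½ · [(26 - 2) + (26 - 8)] · 6 = 126.
Change in producer surplus = 126 - 242 = -116.

-116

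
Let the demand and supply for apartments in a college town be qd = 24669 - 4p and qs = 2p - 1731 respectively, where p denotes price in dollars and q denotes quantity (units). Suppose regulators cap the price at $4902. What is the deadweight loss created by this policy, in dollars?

Equilibrium: 24669 - 4p = 2p - 1731, so 26400 = 6p and p* = 4400, q* = 7069.
Since 4902 is above p* = 4400, the ceiling does not bind and the free-market outcome prevails.
Since the control does not bind, no trades are prevented and deadweight loss is zero.

0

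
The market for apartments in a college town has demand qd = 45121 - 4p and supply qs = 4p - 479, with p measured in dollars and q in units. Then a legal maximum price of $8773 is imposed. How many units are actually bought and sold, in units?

22321

Without the control the market clears where 45121 - 4p = 4p - 479, i.e. p* = 5700 and q* = 22321.
Since 8773 is above p* = 5700, the ceiling does not bind and the free-market outcome prevails.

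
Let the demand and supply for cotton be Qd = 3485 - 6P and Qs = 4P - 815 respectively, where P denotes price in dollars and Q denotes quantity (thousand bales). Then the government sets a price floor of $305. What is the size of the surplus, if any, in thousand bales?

0

Equilibrium: 3485 - 6P = 4P - 815, so 4300 = 10P and P* = 430, Q* = 905.
The floor of 305 is below the equilibrium price 430, so it is not binding; the market clears at P* = 430, Q* = 905.
Since the control does not bind, there is no surplus.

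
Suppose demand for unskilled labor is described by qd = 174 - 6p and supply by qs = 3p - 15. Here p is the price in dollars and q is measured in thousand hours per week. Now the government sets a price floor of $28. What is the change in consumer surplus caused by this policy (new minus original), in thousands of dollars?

In a free market, 174 - 6p = 3p - 15 gives the equilibrium p* = 21, q* = 48.
Since 28 > 21, the floor is binding.
At p = 28: qd = 174 - 6·28 = 6 and qs = 3·28 - 15 = 69.
Consumer surplus without the control is ½ · (29 - 21) · 48 = 192.
With the floor, consumers buy 6 units at 28, so CS = ½ · (29 - 28) · 6 = 3.
Change in consumer surplus = 3 - 192 = -189.

-189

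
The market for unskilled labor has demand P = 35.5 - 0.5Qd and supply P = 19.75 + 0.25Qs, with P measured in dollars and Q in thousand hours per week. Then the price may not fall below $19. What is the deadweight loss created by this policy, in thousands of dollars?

0

Rearranging demand gives Qd = 71 - 2P; rearranging supply gives Qs = 4P - 79. Without the control the market clears where 71 - 2P = 4P - 79, i.e. P* = 25 and Q* = 21.
The floor of 19 is below the equilibrium price 25, so it is not binding; the market clears at P* = 25, Q* = 21.
Since the control does not bind, no trades are prevented and deadweight loss is zero.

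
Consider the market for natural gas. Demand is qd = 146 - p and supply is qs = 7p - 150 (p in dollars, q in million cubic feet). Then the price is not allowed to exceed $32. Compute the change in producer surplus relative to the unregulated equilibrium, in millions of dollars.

-457.5

Setting quantity demanded equal to quantity supplied, 146 - p = 7p - 150, gives p* = 37 and q* = 109.
Because the ceiling (32) lies below the market-clearing price, it is binding.
At p = 32: qd = 146 - 32 = 114 and qs = 7·32 - 150 = 74.
Producer surplus without the control is ½ · (37 - 150/7) · 109 = 11881/14.
With the ceiling, producers sell 74 units at 32, so PS = ½ · (32 - 150/7) · 74 = 2738/7.
Change in producer surplus = 2738/7 - 11881/14 = -457.5.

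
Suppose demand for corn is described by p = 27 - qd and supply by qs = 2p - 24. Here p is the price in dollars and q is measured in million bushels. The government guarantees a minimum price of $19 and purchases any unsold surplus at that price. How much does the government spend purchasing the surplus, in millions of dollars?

114

Rearranging demand gives qd = 27 - p. Without the control the market clears where 27 - p = 2p - 24, i.e. p* = 17 and q* = 10.
Because the floor (19) lies above the market-clearing price, it is binding.
At p = 19: qd = 27 - 19 = 8 and qs = 2·19 - 24 = 14.
Surplus = qs - qd = 6.
Government expenditure = surplus × support price = 6 × 19 = 114.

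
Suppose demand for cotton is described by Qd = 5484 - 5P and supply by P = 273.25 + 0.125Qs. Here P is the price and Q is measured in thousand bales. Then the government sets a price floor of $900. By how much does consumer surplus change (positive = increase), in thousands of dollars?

Rearranging supply gives Qs = 8P - 2186. Equilibrium: 5484 - 5P = 8P - 2186, so 7670 = 13P and P* = 590, Q* = 2534.
Since 900 > 590, the floor is binding.
At P = 900: Qd = 5484 - 5·900 = 984 and Qs = 8·900 - 2186 = 5014.
Consumer surplus without the control is ½ · (1096.8 - 590) · 2534 = 642115.6.
With the floor, consumers buy 984 units at 900, so CS = ½ · (1096.8 - 900) · 984 = 96825.6.
Change in consumer surplus = 96825.6 - 642115.6 = -545290.

-545290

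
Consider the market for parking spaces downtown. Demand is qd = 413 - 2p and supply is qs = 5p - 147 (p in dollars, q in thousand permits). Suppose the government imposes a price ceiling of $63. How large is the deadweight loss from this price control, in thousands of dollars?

In a free market, 413 - 2p = 5p - 147 gives the equilibrium p* = 80, q* = 253.
The ceiling of 63 is below the equilibrium price 80, so it binds.
At p = 63: qd = 413 - 2·63 = 287 and qs = 5·63 - 147 = 168.
Quantity traded falls to 168. At q = 168 the demand price is (413 - 168)/2 = 122.5 and the supply price is (147 + 168)/5 = 63.
Deadweight loss = ½ · (122.5 - 63) · (253 - 168) = ½ · 59.5 · 85 = 2528.75.

2528.75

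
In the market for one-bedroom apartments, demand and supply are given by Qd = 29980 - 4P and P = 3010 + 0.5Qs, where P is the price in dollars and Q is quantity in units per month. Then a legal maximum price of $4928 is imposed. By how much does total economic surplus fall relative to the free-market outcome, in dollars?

1723776

Rearranging supply gives Qs = 2P - 6020. Setting quantity demanded equal to quantity supplied, 29980 - 4P = 2P - 6020, gives P* = 6000 and Q* = 5980.
The ceiling of 4928 is below the equilibrium price 6000, so it binds.
At P = 4928: Qd = 29980 - 4·4928 = 10268 and Qs = 2·4928 - 6020 = 3836.
Quantity traded falls to 3836. At Q = 3836 the demand price is (29980 - 3836)/4 = 6536 and the supply price is (6020 + 3836)/2 = 4928.
Deadweight loss = ½ · (6536 - 4928) · (5980 - 3836) = ½ · 1608 · 2144 = 1723776.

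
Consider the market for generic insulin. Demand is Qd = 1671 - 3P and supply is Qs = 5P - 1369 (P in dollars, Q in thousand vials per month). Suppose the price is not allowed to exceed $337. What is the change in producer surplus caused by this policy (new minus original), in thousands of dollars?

-18210.5

Setting quantity demanded equal to quantity supplied, 1671 - 3P = 5P - 1369, gives P* = 380 and Q* = 531.
The ceiling of 337 is below the equilibrium price 380, so it binds.
At P = 337: Qd = 1671 - 3·337 = 660 and Qs = 5·337 - 1369 = 316.
Producer surplus without the control is ½ · (380 - 273.8) · 531 = 28196.1.
With the ceiling, producers sell 316 units at 337, so PS = ½ · (337 - 273.8) · 316 = 9985.6.
Change in producer surplus = 9985.6 - 28196.1 = -18210.5.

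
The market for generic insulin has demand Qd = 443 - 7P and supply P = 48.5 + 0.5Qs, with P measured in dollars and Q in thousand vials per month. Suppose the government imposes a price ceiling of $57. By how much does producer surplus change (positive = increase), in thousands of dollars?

Rearranging supply gives Qs = 2P - 97. Equilibrium: 443 - 7P = 2P - 97, so 540 = 9P and P* = 60, Q* = 23.
The ceiling of 57 is below the equilibrium price 60, so it binds.
At P = 57: Qd = 443 - 7·57 = 44 and Qs = 2·57 - 97 = 17.
Producer surplus without the control is ½ · (60 - 48.5) · 23 = 132.25.
With the ceiling, producers sell 17 units at 57, so PS = ½ · (57 - 48.5) · 17 = 72.25.
Change in producer surplus = 72.25 - 132.25 = -60.

-60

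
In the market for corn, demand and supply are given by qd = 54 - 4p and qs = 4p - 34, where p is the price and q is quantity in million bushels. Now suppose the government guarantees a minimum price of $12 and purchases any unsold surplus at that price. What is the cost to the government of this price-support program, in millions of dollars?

96

Setting quantity demanded equal to quantity supplied, 54 - 4p = 4p - 34, gives p* = 11 and q* = 10.
Since 12 > 11, the floor is binding.
At p = 12: qd = 54 - 4·12 = 6 and qs = 4·12 - 34 = 14.
Surplus = qs - qd = 8.
Government expenditure = surplus × support price = 8 × 12 = 96.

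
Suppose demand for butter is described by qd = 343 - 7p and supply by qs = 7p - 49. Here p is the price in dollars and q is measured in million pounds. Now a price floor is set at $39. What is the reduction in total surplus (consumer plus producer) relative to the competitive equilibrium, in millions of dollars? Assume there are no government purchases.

847

Without the control the market clears where 343 - 7p = 7p - 49, i.e. p* = 28 and q* = 147.
Since 39 > 28, the floor is binding.
At p = 39: qd = 343 - 7·39 = 70 and qs = 7·39 - 49 = 224.
Quantity traded falls to 70. At q = 70 the demand price is (343 - 70)/7 = 39 and the supply price is (49 + 70)/7 = 17.
Deadweight loss = ½ · (39 - 17) · (147 - 70) = ½ · 22 · 77 = 847.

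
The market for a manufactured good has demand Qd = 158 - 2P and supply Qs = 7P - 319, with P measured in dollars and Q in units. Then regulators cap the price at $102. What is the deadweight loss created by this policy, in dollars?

Without the control the market clears where 158 - 2P = 7P - 319, i.e. P* = 53 and Q* = 52.
The ceiling of 102 is above the equilibrium price 53, so it is not binding; the market clears at P* = 53, Q* = 52.
Since the control does not bind, no trades are prevented and deadweight loss is zero.

0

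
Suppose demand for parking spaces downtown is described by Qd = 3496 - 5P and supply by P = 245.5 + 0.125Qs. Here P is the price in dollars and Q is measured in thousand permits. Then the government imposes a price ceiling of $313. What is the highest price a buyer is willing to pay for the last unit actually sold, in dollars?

Rearranging supply gives Qs = 8P - 1964. In a free market, 3496 - 5P = 8P - 1964 gives the equilibrium P* = 420, Q* = 1396.
Because the ceiling (313) lies below the market-clearing price, it is binding.
At P = 313: Qd = 3496 - 5·313 = 1931 and Qs = 8·313 - 1964 = 540.
Only 540 units reach the market. On the demand curve, the marginal buyer's willingness to pay at Q = 540 is (3496 - 540)/5 = 591.2.

591.2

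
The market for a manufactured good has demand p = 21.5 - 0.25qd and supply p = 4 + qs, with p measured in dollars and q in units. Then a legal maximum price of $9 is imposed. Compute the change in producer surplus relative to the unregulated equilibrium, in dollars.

Rearranging demand gives qd = 86 - 4p; rearranging supply gives qs = p - 4. Without the control the market clears where 86 - 4p = p - 4, i.e. p* = 18 and q* = 14.
Since 9 < 18, the ceiling is binding.
At p = 9: qd = 86 - 4·9 = 50 and qs = 9 - 4 = 5.
Producer surplus without the control is ½ · (18 - 4) · 14 = 98.
With the ceiling, producers sell 5 units at 9, so PS = ½ · (9 - 4) · 5 = 12.5.
Change in producer surplus = 12.5 - 98 = -85.5.

-85.5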